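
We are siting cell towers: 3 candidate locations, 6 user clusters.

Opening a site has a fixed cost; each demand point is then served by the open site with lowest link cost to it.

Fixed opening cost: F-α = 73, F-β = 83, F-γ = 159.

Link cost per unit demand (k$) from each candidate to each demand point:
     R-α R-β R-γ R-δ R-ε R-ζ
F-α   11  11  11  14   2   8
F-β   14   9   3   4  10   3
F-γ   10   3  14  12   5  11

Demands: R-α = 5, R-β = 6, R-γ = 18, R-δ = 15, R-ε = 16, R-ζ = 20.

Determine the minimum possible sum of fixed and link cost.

471

Open {F-α, F-β}: assign each demand point to its cheapest open site.
  R-α→F-α 5×11=55, R-β→F-β 6×9=54, R-γ→F-β 18×3=54, R-δ→F-β 15×4=60, R-ε→F-α 16×2=32, R-ζ→F-β 20×3=60
  link cost 315, fixed 156 → total 471.
Compare {F-β}: link cost 458 + fixed 83 = 541.
Compare {F-β, F-γ}: link cost 322 + fixed 242 = 564.
Compare {F-α, F-β, F-γ}: link cost 274 + fixed 315 = 589.
All other subsets cost ≥ 541. Minimum total cost: 471.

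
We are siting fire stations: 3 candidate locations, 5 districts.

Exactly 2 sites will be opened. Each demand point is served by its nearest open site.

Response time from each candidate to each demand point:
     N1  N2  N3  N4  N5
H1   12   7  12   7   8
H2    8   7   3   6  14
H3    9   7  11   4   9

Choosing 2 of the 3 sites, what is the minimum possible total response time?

Open {H2, H3}.
  N1→H2 8, N2→H2 7, N3→H2 3, N4→H3 4, N5→H3 9  ⇒ total 31.
Compare {H1, H2}: total 32.
Compare {H1, H3}: total 39.

31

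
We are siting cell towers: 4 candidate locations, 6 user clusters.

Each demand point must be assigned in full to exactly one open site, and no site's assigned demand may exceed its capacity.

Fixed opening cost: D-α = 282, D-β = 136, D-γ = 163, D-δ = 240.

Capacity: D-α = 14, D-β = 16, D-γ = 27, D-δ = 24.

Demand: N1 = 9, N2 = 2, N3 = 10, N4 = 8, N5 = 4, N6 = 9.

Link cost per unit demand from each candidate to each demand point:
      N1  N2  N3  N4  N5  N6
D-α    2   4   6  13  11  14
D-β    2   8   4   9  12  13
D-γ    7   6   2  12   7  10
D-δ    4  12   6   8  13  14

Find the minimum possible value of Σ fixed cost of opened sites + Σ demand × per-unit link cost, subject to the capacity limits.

587

Open {D-β, D-γ}; cheapest assignment that respects the capacities:
  D-β (cap 16, load 15): N1, N2, N5 — cost 9×2 + 2×8 + 4×12 = 82
  D-γ (cap 27, load 27): N3, N4, N6 — cost 10×2 + 8×12 + 9×10 = 206
  Shipping 288, fixed 299 → total 587.
  Any other capacity-feasible assignment to {D-β, D-γ} ships for at least 288.
Compare {D-γ, D-δ}: its best feasible assignment gives total 653.
Compare {D-β, D-γ, D-δ}: its best feasible assignment gives total 771.
Every other set of open sites that can feasibly serve all demand totals ≥ 653 even under its best assignment. Minimum: 587.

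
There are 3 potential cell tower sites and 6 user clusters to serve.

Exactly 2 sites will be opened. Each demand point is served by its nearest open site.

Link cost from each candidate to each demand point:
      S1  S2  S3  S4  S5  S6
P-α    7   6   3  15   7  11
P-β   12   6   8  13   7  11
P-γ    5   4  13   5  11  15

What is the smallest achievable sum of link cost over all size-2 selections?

35

Open {P-α, P-γ}.
  S1→P-γ 5, S2→P-γ 4, S3→P-α 3, S4→P-γ 5, S5→P-α 7, S6→P-α 11  ⇒ total 35.
Compare {P-β, P-γ}: total 40.
Compare {P-α, P-β}: total 47.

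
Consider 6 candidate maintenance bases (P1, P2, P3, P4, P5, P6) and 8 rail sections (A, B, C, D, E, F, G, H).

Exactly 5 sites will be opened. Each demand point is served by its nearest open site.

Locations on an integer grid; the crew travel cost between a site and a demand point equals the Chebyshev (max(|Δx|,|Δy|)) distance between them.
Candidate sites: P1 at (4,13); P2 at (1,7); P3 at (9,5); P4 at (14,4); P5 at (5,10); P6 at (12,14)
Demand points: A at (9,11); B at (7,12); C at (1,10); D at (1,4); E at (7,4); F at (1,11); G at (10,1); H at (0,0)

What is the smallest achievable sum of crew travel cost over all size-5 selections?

27

Open {P1, P2, P3, P5, P6}.
  A→P6 3, B→P5 2, C→P1 3, D→P2 3, E→P3 2, F→P1 3, G→P3 4, H→P2 7  ⇒ total 27.
Compare {P1, P2, P3, P4, P5}: total 28.
Compare {P1, P2, P3, P4, P6}: total 28.
No size-5 selection does better; minimum is 27.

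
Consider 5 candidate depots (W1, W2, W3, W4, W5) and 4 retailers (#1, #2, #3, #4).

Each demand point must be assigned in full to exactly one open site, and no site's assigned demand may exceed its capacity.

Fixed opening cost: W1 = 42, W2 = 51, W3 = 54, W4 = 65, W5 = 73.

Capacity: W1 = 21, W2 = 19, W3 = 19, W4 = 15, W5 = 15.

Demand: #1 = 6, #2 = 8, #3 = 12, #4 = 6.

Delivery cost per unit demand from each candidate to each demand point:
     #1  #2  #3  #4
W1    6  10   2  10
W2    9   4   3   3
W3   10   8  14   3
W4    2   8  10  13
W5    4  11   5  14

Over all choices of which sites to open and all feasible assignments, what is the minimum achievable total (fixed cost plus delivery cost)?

203

Open {W1, W2}; cheapest assignment that respects the capacities:
  W1 (cap 21, load 18): #1, #3 — cost 6×6 + 12×2 = 60
  W2 (cap 19, load 14): #2, #4 — cost 8×4 + 6×3 = 50
  Shipping 110, fixed 93 → total 203.
  Any other capacity-feasible assignment to {W1, W2} ships for at least 110.
Compare {W1, W3}: its best feasible assignment gives total 238.
Compare {W1, W2, W4}: its best feasible assignment gives total 244.
Every other set of open sites that can feasibly serve all demand totals ≥ 238 even under its best assignment. Minimum: 203.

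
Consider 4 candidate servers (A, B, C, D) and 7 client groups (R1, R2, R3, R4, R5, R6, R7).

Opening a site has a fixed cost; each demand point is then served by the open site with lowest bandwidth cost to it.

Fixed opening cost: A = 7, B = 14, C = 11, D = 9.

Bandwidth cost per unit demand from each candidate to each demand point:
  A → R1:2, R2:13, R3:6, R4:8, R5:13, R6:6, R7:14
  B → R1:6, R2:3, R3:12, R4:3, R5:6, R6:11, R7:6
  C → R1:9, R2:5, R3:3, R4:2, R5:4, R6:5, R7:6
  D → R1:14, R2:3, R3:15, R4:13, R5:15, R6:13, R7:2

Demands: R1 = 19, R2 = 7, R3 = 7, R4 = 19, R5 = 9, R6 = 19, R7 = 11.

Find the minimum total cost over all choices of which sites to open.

Open {A, C, D}: assign each demand point to its cheapest open site.
  R1→A 19×2=38, R2→D 7×3=21, R3→C 7×3=21, R4→C 19×2=38, R5→C 9×4=36, R6→C 19×5=95, R7→D 11×2=22
  bandwidth cost 271, fixed 27 → total 298.
Compare {A, B, C, D}: bandwidth cost 271 + fixed 41 = 312.
Compare {A, C}: bandwidth cost 329 + fixed 18 = 347.
Compare {A, B, C}: bandwidth cost 315 + fixed 32 = 347.
All other subsets cost ≥ 312. Minimum total cost: 298.

298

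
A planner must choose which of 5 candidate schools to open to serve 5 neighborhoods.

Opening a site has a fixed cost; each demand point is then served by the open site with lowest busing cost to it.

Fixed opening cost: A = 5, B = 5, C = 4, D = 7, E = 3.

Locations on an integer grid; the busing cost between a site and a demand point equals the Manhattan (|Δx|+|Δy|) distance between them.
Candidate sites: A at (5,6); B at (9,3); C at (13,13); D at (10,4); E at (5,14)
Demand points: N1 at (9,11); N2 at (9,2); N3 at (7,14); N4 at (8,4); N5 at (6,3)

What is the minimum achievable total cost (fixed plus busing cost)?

Open {B, E}: assign each demand point to its cheapest open site.
  N1→E 7, N2→B 1, N3→E 2, N4→B 2, N5→B 3
  busing cost 15, fixed 8 → total 23.
Compare {B, C, E}: busing cost 14 + fixed 12 = 26.
Compare {B, C}: busing cost 19 + fixed 9 = 28.
Compare {A, B, E}: busing cost 15 + fixed 13 = 28.
All other subsets cost ≥ 26. Minimum total cost: 23.

23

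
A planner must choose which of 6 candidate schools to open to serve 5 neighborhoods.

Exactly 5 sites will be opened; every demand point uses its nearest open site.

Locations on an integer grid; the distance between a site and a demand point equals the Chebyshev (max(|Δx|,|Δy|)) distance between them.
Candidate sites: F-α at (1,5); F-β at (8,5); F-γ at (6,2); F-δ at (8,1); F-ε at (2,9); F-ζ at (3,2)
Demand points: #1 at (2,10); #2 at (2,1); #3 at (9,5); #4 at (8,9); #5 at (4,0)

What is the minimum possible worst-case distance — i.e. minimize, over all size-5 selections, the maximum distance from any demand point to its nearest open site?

Open {F-α, F-β, F-γ, F-δ, F-ε}.
  Farthest demand point is #2 at distance 4 (to F-α); all others are ≤ 4.
With {F-α, F-β, F-γ, F-ε, F-ζ} the worst case is 4.
With {F-α, F-β, F-δ, F-ε, F-ζ} the worst case is 4.
No size-5 selection achieves below 4.

4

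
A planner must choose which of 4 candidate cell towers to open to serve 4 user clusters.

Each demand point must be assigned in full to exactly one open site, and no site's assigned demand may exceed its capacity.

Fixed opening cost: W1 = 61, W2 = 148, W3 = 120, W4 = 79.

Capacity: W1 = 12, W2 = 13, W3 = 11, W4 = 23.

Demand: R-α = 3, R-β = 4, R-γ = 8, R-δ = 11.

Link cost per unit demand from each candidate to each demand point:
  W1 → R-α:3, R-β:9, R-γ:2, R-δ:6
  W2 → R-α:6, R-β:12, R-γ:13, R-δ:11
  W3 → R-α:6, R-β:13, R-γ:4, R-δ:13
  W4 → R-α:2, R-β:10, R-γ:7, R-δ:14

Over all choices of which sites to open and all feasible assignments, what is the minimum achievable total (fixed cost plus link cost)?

Open {W1, W4}; cheapest assignment that respects the capacities:
  W1 (cap 12, load 11): R-δ — cost 11×6 = 66
  W4 (cap 23, load 15): R-α, R-β, R-γ — cost 3×2 + 4×10 + 8×7 = 102
  Shipping 168, fixed 140 → total 308.
  Any other capacity-feasible assignment to {W1, W4} ships for at least 168.
Compare {W1, W3, W4}: its best feasible assignment gives total 404.
Compare {W3, W4}: its best feasible assignment gives total 431.
Every other set of open sites that can feasibly serve all demand totals ≥ 404 even under its best assignment. Minimum: 308.

308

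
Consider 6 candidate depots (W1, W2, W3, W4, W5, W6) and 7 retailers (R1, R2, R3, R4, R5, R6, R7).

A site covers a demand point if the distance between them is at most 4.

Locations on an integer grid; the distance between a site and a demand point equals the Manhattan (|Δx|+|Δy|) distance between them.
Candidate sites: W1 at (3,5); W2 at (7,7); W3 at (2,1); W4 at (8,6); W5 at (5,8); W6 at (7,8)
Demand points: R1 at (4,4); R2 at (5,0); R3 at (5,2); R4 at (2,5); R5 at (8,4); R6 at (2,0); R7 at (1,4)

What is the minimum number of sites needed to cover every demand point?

Coverage sets (demand points within 4 of each site):
  W1: {R1, R4, R7}
  W2: {R5}
  W3: {R2, R3, R4, R6, R7}
  W4: {R5}
  W5: {}
  W6: {}
No 2 sites suffice: every size-2 union leaves at least one demand point uncovered.
But {W1, W2, W3} covers everything, so the minimum is 3.

3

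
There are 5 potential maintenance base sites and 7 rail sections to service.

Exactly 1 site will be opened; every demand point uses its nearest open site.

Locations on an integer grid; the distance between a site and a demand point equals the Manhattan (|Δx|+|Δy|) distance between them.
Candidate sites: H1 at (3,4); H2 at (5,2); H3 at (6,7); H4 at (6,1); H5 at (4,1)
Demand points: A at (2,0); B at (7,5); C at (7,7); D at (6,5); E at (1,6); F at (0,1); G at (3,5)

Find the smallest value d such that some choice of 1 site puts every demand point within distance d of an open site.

7

Open {H1}.
  Farthest demand point is C at distance 7 (to H1); all others are ≤ 7.
With {H2} the worst case is 8.
With {H5} the worst case is 9.
No size-1 selection achieves below 7.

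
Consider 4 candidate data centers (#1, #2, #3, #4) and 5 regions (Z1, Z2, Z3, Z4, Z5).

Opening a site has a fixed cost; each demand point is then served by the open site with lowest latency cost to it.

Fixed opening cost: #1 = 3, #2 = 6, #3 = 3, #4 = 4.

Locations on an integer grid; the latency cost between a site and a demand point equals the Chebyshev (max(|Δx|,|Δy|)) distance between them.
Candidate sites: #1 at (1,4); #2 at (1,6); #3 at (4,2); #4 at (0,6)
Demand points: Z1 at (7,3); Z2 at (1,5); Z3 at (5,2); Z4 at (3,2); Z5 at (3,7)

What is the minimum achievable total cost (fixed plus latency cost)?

15

Open {#1, #3}: assign each demand point to its cheapest open site.
  Z1→#3 3, Z2→#1 1, Z3→#3 1, Z4→#3 1, Z5→#1 3
  latency cost 9, fixed 6 → total 15.
Compare {#3}: latency cost 13 + fixed 3 = 16.
Compare {#3, #4}: latency cost 9 + fixed 7 = 16.
Compare {#2, #3}: latency cost 8 + fixed 9 = 17.
All other subsets cost ≥ 16. Minimum total cost: 15.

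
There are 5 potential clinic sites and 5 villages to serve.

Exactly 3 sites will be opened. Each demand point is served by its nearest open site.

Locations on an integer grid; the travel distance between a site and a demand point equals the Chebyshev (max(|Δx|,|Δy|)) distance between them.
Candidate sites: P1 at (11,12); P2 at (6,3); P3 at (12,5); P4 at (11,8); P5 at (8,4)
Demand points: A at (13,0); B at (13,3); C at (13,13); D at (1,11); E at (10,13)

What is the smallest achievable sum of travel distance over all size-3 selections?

17

Open {P1, P3, P5}.
  A→P3 5, B→P3 2, C→P1 2, D→P5 7, E→P1 1  ⇒ total 17.
Compare {P1, P2, P3}: total 18.
Compare {P1, P2, P5}: total 20.
No size-3 selection does better; minimum is 17.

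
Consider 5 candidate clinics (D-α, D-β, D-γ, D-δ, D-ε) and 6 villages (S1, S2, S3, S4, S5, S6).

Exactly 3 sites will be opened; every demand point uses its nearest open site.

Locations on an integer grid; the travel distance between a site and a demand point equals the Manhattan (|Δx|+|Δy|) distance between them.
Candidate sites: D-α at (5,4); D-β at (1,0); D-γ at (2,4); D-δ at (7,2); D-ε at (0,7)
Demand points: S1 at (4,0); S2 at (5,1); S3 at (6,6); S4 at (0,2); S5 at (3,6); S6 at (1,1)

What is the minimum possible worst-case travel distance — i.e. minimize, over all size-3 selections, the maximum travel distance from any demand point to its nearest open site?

Open {D-α, D-β, D-γ}.
  Farthest demand point is S1 at travel distance 3 (to D-β); all others are ≤ 3.
With {D-α, D-β, D-δ} the worst case is 4.
With {D-α, D-β, D-ε} the worst case is 4.
No size-3 selection achieves below 3.

3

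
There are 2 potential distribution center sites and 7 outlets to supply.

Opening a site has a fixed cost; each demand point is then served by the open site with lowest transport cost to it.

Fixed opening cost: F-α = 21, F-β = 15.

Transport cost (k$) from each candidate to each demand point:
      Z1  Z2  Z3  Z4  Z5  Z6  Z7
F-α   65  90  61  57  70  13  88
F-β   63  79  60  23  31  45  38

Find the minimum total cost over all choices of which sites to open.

Open {F-α, F-β}: assign each demand point to its cheapest open site.
  Z1→F-β 63, Z2→F-β 79, Z3→F-β 60, Z4→F-β 23, Z5→F-β 31, Z6→F-α 13, Z7→F-β 38
  transport cost 307, fixed 36 → total 343.
Compare {F-β}: transport cost 339 + fixed 15 = 354.
Compare {F-α}: transport cost 444 + fixed 21 = 465.

343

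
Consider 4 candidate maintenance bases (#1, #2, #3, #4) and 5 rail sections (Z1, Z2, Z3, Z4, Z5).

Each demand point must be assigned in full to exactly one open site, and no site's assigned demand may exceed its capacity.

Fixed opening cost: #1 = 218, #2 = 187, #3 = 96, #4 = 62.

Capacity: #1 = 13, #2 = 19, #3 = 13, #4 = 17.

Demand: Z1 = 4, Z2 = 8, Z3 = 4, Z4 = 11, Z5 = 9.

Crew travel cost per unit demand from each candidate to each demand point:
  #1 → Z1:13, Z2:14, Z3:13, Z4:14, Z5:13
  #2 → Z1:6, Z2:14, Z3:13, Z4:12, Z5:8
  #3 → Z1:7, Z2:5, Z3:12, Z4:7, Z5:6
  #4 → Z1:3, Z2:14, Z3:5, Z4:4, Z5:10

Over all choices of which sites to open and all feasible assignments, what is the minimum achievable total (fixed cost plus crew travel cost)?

545

Open {#2, #3, #4}; cheapest assignment that respects the capacities:
  #2 (cap 19, load 13): Z1, Z5 — cost 4×6 + 9×8 = 96
  #3 (cap 13, load 8): Z2 — cost 8×5 = 40
  #4 (cap 17, load 15): Z3, Z4 — cost 4×5 + 11×4 = 64
  Shipping 200, fixed 345 → total 545.
  Any other capacity-feasible assignment to {#2, #3, #4} ships for at least 200.
Compare {#2, #4}: its best feasible assignment gives total 615.
Compare {#1, #3, #4}: its best feasible assignment gives total 625.
Every other set of open sites that can feasibly serve all demand totals ≥ 615 even under its best assignment. Minimum: 545.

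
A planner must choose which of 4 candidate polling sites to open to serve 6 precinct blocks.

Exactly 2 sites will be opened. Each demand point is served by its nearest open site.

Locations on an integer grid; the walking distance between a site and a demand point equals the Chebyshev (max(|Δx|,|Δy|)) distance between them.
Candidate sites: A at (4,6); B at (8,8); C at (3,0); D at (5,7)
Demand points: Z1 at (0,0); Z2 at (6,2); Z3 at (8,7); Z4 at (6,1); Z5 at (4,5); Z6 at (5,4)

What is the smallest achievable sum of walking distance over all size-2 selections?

Open {A, C}.
  Z1→C 3, Z2→C 3, Z3→A 4, Z4→C 3, Z5→A 1, Z6→A 2  ⇒ total 16.
Compare {C, D}: total 17.
Compare {B, C}: total 18.
No size-2 selection does better; minimum is 16.

16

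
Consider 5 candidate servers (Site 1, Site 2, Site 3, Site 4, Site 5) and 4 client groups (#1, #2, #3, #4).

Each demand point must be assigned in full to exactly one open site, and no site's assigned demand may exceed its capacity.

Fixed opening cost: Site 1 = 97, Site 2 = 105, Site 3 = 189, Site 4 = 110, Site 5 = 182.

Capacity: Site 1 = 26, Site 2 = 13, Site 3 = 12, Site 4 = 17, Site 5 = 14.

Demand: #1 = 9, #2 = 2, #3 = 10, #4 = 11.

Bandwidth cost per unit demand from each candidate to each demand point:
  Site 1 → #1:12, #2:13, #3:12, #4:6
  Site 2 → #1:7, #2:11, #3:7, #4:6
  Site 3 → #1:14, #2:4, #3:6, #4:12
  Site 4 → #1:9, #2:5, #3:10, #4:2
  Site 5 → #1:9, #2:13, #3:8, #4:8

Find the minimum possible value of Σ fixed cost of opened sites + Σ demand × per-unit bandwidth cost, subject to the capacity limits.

467

Open {Site 1, Site 4}; cheapest assignment that respects the capacities:
  Site 1 (cap 26, load 19): #1, #3 — cost 9×12 + 10×12 = 228
  Site 4 (cap 17, load 13): #2, #4 — cost 2×5 + 11×2 = 32
  Shipping 260, fixed 207 → total 467.
  Any other capacity-feasible assignment to {Site 1, Site 4} ships for at least 260.
Compare {Site 1, Site 2}: its best feasible assignment gives total 468.
Compare {Site 1, Site 2, Site 4}: its best feasible assignment gives total 522.
Every other set of open sites that can feasibly serve all demand totals ≥ 468 even under its best assignment. Minimum: 467.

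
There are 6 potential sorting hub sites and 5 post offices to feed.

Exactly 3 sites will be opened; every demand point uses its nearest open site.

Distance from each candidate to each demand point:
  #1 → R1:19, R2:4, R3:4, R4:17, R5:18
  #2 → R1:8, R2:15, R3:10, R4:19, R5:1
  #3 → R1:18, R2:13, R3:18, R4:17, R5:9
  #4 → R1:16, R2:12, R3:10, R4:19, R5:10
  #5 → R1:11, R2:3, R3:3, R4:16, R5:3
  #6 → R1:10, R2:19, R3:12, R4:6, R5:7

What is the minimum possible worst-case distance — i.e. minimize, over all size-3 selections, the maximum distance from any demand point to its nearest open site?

8

Open {#1, #2, #6}.
  Farthest demand point is R1 at distance 8 (to #2); all others are ≤ 8.
With {#2, #5, #6} the worst case is 8.
With {#1, #3, #6} the worst case is 10.
No size-3 selection achieves below 8.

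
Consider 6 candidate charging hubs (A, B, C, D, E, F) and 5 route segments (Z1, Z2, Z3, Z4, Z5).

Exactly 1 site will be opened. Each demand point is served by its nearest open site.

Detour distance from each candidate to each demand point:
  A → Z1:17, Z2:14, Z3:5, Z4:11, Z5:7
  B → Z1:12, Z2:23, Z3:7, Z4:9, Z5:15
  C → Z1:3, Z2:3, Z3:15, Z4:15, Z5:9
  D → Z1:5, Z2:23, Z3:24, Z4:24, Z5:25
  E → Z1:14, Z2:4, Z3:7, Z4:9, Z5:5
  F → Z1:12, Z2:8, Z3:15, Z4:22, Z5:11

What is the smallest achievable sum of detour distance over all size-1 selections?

39

Open {E}.
  Z1→E 14, Z2→E 4, Z3→E 7, Z4→E 9, Z5→E 5  ⇒ total 39.
Compare {C}: total 45.
Compare {A}: total 54.
No size-1 selection does better; minimum is 39.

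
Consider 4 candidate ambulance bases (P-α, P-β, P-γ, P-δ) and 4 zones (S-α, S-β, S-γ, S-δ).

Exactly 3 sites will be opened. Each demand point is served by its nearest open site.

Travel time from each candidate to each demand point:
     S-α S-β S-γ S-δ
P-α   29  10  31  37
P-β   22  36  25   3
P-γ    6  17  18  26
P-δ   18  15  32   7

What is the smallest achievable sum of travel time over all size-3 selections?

37

Open {P-α, P-β, P-γ}.
  S-α→P-γ 6, S-β→P-α 10, S-γ→P-γ 18, S-δ→P-β 3  ⇒ total 37.
Compare {P-α, P-γ, P-δ}: total 41.
Compare {P-β, P-γ, P-δ}: total 42.
No size-3 selection does better; minimum is 37.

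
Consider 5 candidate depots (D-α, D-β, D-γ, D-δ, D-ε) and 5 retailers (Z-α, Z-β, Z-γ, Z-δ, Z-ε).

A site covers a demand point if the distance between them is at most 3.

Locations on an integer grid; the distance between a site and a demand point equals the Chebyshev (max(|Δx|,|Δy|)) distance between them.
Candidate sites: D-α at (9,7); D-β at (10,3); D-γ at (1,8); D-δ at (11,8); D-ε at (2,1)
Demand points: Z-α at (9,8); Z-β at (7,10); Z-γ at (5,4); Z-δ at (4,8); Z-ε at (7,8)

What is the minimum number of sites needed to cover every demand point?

Coverage sets (demand points within 3 of each site):
  D-α: {Z-α, Z-β, Z-ε}
  D-β: {}
  D-γ: {Z-δ}
  D-δ: {Z-α}
  D-ε: {Z-γ}
No 2 sites suffice: every size-2 union leaves at least one demand point uncovered.
But {D-α, D-γ, D-ε} covers everything, so the minimum is 3.

3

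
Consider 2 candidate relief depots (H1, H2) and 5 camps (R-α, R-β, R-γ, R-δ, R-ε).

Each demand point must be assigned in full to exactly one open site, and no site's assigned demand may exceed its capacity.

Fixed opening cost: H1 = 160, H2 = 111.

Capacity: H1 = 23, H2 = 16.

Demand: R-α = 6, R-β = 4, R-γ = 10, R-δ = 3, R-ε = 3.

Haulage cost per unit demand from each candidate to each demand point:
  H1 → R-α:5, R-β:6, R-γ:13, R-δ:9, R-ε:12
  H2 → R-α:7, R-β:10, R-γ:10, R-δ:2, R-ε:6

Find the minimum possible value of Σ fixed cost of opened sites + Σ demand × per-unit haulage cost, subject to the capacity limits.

449

Open {H1, H2}; cheapest assignment that respects the capacities:
  H1 (cap 23, load 10): R-α, R-β — cost 6×5 + 4×6 = 54
  H2 (cap 16, load 16): R-γ, R-δ, R-ε — cost 10×10 + 3×2 + 3×6 = 124
  Shipping 178, fixed 271 → total 449.
  Any other capacity-feasible assignment to {H1, H2} ships for at least 178.
Total demand is 26 and no other set of sites has combined capacity ≥ 26, so {H1, H2} is the only feasible choice of open sites. Minimum: 449.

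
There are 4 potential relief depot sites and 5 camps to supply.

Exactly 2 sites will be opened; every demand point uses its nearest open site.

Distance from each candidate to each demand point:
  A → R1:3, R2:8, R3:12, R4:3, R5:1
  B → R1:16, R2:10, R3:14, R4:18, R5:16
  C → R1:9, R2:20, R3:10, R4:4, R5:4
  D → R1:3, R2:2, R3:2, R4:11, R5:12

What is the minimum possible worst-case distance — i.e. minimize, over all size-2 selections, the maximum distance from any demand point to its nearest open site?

Open {A, D}.
  Farthest demand point is R1 at distance 3 (to A); all others are ≤ 3.
With {C, D} the worst case is 4.
With {A, C} the worst case is 10.
No size-2 selection achieves below 3.

3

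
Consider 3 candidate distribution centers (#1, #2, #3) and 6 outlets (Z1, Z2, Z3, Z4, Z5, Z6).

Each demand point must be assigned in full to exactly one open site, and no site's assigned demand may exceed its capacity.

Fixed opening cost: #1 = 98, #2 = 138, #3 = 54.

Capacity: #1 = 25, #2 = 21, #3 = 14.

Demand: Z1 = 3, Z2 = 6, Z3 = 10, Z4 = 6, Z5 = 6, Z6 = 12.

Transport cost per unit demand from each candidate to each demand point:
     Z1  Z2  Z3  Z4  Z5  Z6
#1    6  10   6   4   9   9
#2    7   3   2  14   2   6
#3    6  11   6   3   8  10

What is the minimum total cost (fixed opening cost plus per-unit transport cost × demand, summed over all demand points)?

481

Open {#1, #2}; cheapest assignment that respects the capacities:
  #1 (cap 25, load 24): Z4, Z5, Z6 — cost 6×4 + 6×9 + 12×9 = 186
  #2 (cap 21, load 19): Z1, Z2, Z3 — cost 3×7 + 6×3 + 10×2 = 59
  Shipping 245, fixed 236 → total 481.
  Any other capacity-feasible assignment to {#1, #2} ships for at least 245.
Compare {#1, #2, #3}: its best feasible assignment gives total 520.
Every other set of open sites that can feasibly serve all demand totals ≥ 520 even under its best assignment. Minimum: 481.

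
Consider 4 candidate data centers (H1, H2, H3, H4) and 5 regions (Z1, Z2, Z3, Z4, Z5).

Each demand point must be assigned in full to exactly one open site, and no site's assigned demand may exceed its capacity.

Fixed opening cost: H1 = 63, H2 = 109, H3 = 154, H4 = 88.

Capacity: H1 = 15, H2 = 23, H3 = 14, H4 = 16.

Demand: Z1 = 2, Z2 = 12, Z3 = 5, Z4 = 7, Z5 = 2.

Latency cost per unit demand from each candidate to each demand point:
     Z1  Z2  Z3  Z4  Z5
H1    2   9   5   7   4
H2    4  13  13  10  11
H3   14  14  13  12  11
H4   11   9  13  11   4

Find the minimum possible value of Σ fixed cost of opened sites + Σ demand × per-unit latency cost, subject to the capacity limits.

Open {H1, H4}; cheapest assignment that respects the capacities:
  H1 (cap 15, load 14): Z1, Z3, Z4 — cost 2×2 + 5×5 + 7×7 = 78
  H4 (cap 16, load 14): Z2, Z5 — cost 12×9 + 2×4 = 116
  Shipping 194, fixed 151 → total 345.
  Any other capacity-feasible assignment to {H1, H4} ships for at least 194.
Compare {H1, H2}: its best feasible assignment gives total 418.
Compare {H1, H2, H4}: its best feasible assignment gives total 454.
Every other set of open sites that can feasibly serve all demand totals ≥ 418 even under its best assignment. Minimum: 345.

345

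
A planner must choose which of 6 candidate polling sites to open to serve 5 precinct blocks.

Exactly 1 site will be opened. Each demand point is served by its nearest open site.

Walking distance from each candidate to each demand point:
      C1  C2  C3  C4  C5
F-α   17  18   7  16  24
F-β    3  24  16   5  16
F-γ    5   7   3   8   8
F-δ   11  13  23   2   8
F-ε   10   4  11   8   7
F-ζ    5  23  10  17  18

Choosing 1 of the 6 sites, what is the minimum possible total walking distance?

Open {F-γ}.
  C1→F-γ 5, C2→F-γ 7, C3→F-γ 3, C4→F-γ 8, C5→F-γ 8  ⇒ total 31.
Compare {F-ε}: total 40.
Compare {F-δ}: total 57.
No size-1 selection does better; minimum is 31.

31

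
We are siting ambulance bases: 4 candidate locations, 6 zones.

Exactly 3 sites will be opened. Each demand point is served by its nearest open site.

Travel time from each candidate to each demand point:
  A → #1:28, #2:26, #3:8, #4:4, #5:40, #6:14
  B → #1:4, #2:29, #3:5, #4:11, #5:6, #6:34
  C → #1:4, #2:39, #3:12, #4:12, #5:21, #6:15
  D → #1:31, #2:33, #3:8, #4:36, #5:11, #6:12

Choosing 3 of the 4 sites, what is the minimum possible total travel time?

Open {A, B, D}.
  #1→B 4, #2→A 26, #3→B 5, #4→A 4, #5→B 6, #6→D 12  ⇒ total 57.
Compare {A, B, C}: total 59.
Compare {A, C, D}: total 65.
No size-3 selection does better; minimum is 57.

57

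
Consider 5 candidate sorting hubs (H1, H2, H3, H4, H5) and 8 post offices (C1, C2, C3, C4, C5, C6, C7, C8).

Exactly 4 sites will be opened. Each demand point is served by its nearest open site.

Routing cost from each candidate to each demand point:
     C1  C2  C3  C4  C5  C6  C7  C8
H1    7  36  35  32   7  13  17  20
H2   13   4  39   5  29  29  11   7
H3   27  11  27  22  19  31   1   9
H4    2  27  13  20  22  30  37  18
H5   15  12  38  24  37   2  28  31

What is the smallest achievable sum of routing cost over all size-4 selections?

Open {H1, H2, H4, H5}.
  C1→H4 2, C2→H2 4, C3→H4 13, C4→H2 5, C5→H1 7, C6→H5 2, C7→H2 11, C8→H2 7  ⇒ total 51.
Compare {H1, H2, H3, H4}: total 52.
Compare {H2, H3, H4, H5}: total 53.
No size-4 selection does better; minimum is 51.

51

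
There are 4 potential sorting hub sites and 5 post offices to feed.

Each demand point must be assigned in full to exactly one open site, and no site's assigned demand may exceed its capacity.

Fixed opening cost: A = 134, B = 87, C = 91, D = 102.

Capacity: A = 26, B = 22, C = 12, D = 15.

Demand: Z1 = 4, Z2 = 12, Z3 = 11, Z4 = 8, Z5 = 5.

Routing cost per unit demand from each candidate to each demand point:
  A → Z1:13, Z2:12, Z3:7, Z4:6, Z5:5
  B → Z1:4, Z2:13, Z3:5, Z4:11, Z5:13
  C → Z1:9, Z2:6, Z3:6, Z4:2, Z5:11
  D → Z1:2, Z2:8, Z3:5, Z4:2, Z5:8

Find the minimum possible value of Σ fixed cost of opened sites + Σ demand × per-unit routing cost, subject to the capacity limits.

Open {B, C, D}; cheapest assignment that respects the capacities:
  B (cap 22, load 15): Z1, Z3 — cost 4×4 + 11×5 = 71
  C (cap 12, load 12): Z2 — cost 12×6 = 72
  D (cap 15, load 13): Z4, Z5 — cost 8×2 + 5×8 = 56
  Shipping 199, fixed 280 → total 479.
  Any other capacity-feasible assignment to {B, C, D} ships for at least 199.
Compare {A, B}: its best feasible assignment gives total 509.
Compare {A, D}: its best feasible assignment gives total 516.
Every other set of open sites that can feasibly serve all demand totals ≥ 509 even under its best assignment. Minimum: 479.

479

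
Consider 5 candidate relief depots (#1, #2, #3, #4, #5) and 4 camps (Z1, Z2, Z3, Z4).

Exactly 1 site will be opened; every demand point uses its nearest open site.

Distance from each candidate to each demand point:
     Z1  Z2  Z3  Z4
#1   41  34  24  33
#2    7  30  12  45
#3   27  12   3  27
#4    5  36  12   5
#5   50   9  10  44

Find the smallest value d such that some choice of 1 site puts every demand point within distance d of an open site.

Open {#3}.
  Farthest demand point is Z1 at distance 27 (to #3); all others are ≤ 27.
With {#4} the worst case is 36.
With {#1} the worst case is 41.
No size-1 selection achieves below 27.

27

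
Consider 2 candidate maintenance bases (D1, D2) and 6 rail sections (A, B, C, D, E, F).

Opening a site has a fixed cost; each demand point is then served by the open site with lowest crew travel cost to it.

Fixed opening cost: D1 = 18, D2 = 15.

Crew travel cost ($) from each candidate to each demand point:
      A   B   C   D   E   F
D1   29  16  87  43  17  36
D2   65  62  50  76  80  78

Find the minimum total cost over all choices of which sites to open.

Open {D1, D2}: assign each demand point to its cheapest open site.
  A→D1 29, B→D1 16, C→D2 50, D→D1 43, E→D1 17, F→D1 36
  crew travel cost 191, fixed 33 → total 224.
Compare {D1}: crew travel cost 228 + fixed 18 = 246.
Compare {D2}: crew travel cost 411 + fixed 15 = 426.

224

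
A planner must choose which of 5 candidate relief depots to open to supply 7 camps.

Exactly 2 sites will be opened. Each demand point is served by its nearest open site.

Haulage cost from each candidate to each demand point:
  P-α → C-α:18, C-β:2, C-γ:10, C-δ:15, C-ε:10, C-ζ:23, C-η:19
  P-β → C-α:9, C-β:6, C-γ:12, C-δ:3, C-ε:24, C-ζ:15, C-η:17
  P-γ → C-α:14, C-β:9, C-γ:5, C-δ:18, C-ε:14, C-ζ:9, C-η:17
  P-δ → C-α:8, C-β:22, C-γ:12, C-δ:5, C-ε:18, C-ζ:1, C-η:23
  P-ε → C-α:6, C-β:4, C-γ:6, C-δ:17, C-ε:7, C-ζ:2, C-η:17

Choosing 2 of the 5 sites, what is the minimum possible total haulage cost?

Open {P-β, P-ε}.
  C-α→P-ε 6, C-β→P-ε 4, C-γ→P-ε 6, C-δ→P-β 3, C-ε→P-ε 7, C-ζ→P-ε 2, C-η→P-β 17  ⇒ total 45.
Compare {P-δ, P-ε}: total 46.
Compare {P-α, P-δ}: total 55.
No size-2 selection does better; minimum is 45.

45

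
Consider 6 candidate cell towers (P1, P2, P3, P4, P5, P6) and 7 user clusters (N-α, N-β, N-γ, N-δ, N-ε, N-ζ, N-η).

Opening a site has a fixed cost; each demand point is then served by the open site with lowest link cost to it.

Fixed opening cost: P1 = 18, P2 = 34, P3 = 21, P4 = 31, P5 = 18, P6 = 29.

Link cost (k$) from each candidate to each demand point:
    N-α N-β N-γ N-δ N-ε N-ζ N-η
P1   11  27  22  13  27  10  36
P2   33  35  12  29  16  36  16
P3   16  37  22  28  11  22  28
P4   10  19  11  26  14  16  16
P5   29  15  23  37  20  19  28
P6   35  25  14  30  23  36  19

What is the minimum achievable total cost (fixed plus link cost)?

142

Open {P1, P4}: assign each demand point to its cheapest open site.
  N-α→P4 10, N-β→P4 19, N-γ→P4 11, N-δ→P1 13, N-ε→P4 14, N-ζ→P1 10, N-η→P4 16
  link cost 93, fixed 49 → total 142.
Compare {P4}: link cost 112 + fixed 31 = 143.
Compare {P1, P5}: link cost 119 + fixed 36 = 155.
Compare {P1, P4, P5}: link cost 89 + fixed 67 = 156.
All other subsets cost ≥ 143. Minimum total cost: 142.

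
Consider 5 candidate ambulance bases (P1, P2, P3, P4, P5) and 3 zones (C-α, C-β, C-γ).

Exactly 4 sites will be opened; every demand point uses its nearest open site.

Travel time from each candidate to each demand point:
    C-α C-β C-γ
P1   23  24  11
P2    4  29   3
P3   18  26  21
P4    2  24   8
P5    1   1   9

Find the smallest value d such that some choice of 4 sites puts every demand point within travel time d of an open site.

3

Open {P1, P2, P3, P5}.
  Farthest demand point is C-γ at travel time 3 (to P2); all others are ≤ 3.
With {P1, P2, P4, P5} the worst case is 3.
With {P2, P3, P4, P5} the worst case is 3.
No size-4 selection achieves below 3.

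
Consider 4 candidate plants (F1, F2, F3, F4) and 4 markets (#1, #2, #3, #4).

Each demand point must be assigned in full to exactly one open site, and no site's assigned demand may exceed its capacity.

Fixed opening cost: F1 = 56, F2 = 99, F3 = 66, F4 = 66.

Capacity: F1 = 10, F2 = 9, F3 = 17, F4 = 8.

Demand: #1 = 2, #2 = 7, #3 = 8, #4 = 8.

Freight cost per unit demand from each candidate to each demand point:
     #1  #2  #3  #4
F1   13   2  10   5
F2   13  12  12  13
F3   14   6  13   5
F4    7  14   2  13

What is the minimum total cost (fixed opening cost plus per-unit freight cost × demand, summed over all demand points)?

258

Open {F3, F4}; cheapest assignment that respects the capacities:
  F3 (cap 17, load 17): #1, #2, #4 — cost 2×14 + 7×6 + 8×5 = 110
  F4 (cap 8, load 8): #3 — cost 8×2 = 16
  Shipping 126, fixed 132 → total 258.
  Any other capacity-feasible assignment to {F3, F4} ships for at least 126.
Compare {F1, F3, F4}: its best feasible assignment gives total 284.
Compare {F1, F3}: its best feasible assignment gives total 306.
Every other set of open sites that can feasibly serve all demand totals ≥ 284 even under its best assignment. Minimum: 258.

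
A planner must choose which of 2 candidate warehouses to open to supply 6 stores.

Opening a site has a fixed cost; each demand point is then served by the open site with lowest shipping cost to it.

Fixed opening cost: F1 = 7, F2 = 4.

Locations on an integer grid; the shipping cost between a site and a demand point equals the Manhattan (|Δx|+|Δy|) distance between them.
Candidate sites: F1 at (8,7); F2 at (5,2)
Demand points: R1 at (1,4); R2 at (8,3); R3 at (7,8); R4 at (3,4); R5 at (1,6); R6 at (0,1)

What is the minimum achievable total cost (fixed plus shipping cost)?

Open {F2}: assign each demand point to its cheapest open site.
  R1→F2 6, R2→F2 4, R3→F2 8, R4→F2 4, R5→F2 8, R6→F2 6
  shipping cost 36, fixed 4 → total 40.
Compare {F1, F2}: shipping cost 30 + fixed 11 = 41.
Compare {F1}: shipping cost 46 + fixed 7 = 53.

40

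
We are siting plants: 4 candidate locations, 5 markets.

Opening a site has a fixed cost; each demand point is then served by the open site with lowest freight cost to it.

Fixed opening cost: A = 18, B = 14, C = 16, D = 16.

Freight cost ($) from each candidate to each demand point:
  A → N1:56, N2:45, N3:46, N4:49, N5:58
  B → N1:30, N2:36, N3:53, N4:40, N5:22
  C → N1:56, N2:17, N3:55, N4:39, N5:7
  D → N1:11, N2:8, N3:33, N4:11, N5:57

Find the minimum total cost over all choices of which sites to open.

102

Open {C, D}: assign each demand point to its cheapest open site.
  N1→D 11, N2→D 8, N3→D 33, N4→D 11, N5→C 7
  freight cost 70, fixed 32 → total 102.
Compare {B, D}: freight cost 85 + fixed 30 = 115.
Compare {B, C, D}: freight cost 70 + fixed 46 = 116.
Compare {A, C, D}: freight cost 70 + fixed 50 = 120.
All other subsets cost ≥ 115. Minimum total cost: 102.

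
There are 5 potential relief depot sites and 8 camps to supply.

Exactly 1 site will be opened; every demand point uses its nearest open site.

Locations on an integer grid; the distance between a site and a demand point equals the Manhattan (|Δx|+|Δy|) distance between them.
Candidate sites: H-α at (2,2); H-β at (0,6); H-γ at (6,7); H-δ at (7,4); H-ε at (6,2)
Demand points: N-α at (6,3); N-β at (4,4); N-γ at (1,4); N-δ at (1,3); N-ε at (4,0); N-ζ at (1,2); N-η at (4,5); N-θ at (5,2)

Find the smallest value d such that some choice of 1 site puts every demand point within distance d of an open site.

5

Open {H-α}.
  Farthest demand point is N-α at distance 5 (to H-α); all others are ≤ 5.
With {H-ε} the worst case is 7.
With {H-δ} the worst case is 8.
No size-1 selection achieves below 5.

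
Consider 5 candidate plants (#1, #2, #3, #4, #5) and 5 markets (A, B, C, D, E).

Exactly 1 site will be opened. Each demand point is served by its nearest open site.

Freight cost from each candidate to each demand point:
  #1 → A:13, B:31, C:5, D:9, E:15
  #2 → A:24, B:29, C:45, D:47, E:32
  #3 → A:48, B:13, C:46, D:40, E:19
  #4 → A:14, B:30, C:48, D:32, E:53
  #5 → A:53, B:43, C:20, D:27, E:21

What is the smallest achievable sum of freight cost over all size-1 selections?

73

Open {#1}.
  A→#1 13, B→#1 31, C→#1 5, D→#1 9, E→#1 15  ⇒ total 73.
Compare {#5}: total 164.
Compare {#3}: total 166.
No size-1 selection does better; minimum is 73.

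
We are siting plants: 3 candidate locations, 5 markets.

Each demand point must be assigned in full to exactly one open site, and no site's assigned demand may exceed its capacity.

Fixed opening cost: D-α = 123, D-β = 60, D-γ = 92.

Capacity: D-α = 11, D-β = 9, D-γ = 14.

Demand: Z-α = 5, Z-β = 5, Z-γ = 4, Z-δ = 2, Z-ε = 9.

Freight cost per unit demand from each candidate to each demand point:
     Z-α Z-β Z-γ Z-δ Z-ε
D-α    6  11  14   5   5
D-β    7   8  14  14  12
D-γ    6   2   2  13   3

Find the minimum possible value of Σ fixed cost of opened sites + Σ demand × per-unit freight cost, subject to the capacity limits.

318

Open {D-α, D-γ}; cheapest assignment that respects the capacities:
  D-α (cap 11, load 11): Z-δ, Z-ε — cost 2×5 + 9×5 = 55
  D-γ (cap 14, load 14): Z-α, Z-β, Z-γ — cost 5×6 + 5×2 + 4×2 = 48
  Shipping 103, fixed 215 → total 318.
  Any other capacity-feasible assignment to {D-α, D-γ} ships for at least 103.
Compare {D-α, D-β, D-γ}: its best feasible assignment gives total 378.
Every other set of open sites that can feasibly serve all demand totals ≥ 378 even under its best assignment. Minimum: 318.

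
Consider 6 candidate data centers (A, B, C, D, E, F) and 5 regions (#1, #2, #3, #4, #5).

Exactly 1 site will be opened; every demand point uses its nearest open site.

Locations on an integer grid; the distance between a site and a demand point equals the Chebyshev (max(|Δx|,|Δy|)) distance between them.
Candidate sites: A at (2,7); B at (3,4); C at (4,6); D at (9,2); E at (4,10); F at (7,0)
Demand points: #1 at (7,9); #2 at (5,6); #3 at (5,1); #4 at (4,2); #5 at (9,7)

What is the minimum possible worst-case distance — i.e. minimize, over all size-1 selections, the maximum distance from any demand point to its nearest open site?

Open {C}.
  Farthest demand point is #3 at distance 5 (to C); all others are ≤ 5.
With {B} the worst case is 6.
With {A} the worst case is 7.
No size-1 selection achieves below 5.

5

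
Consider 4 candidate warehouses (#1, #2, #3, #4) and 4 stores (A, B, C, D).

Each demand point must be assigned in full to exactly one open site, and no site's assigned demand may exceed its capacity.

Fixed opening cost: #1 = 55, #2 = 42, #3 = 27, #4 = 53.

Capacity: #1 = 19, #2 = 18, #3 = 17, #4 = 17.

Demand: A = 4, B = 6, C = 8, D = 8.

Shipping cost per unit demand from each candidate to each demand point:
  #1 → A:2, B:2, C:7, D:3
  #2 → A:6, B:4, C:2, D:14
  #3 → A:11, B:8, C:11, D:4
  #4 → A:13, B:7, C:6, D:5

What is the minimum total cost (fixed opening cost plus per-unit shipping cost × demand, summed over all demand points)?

Open {#1, #2}; cheapest assignment that respects the capacities:
  #1 (cap 19, load 18): A, B, D — cost 4×2 + 6×2 + 8×3 = 44
  #2 (cap 18, load 8): C — cost 8×2 = 16
  Shipping 60, fixed 97 → total 157.
  Any other capacity-feasible assignment to {#1, #2} ships for at least 60.
Compare {#2, #3}: its best feasible assignment gives total 165.
Compare {#1, #2, #3}: its best feasible assignment gives total 184.
Every other set of open sites that can feasibly serve all demand totals ≥ 165 even under its best assignment. Minimum: 157.

157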